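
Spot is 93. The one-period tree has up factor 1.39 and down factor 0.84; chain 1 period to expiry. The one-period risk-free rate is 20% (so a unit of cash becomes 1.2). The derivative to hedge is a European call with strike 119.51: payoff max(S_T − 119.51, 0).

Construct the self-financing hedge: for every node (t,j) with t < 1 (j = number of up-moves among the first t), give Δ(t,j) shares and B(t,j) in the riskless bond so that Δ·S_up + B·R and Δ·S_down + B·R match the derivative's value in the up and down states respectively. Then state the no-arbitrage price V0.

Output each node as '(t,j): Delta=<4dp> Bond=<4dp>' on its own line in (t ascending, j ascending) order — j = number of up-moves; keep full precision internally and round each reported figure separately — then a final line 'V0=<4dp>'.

(0,0): Delta=0.1908 Bond=-12.4218
V0=5.3236

The replicating-portfolio and risk-neutral prices coincide; use p* = (1.2−0.84)/(1.39−0.84) = 0.6545 for the latter.
Payoff layer (t=1): V(1,0)=0.0000, V(1,1)=9.7600
  t=0,j=0: stock 93.0000 → up 129.2700 (V=9.7600), down 78.1200 (V=0.0000). Price 5.3236; hedge Δ=0.1908, bond B=-12.4218.
The time-0 hedge costs 5.3236, which is the no-arbitrage price.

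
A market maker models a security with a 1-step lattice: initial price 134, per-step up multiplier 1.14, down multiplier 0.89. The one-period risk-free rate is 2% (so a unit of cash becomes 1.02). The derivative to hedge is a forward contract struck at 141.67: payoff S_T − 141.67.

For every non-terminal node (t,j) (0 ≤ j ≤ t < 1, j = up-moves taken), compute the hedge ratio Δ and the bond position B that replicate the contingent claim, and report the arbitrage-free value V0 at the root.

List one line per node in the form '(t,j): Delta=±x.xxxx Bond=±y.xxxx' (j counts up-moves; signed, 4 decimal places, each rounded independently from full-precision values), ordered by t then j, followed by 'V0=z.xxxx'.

Since d<R<u, set p* = (R−d)/(u−d) = 0.5200; price each node as the discounted p*-expectation of its children.
At expiry t=1: V(1,0)=-22.4100, V(1,1)=11.0900
(0,0): S=134.0000. Δ = (V_up−V_dn)/(S_up−S_dn) = (11.0900−-22.4100)/(152.7600−119.2600) = 1.0000. V = [p*·11.0900 + (1−p*)·-22.4100]/1.02 = -4.8922. B = V − Δ·S = -138.8922.
Check: Δ(0,0)·S0 + B(0,0) = -4.8922 = V0.

(0,0): Delta=1.0000 Bond=-138.8922
V0=-4.8922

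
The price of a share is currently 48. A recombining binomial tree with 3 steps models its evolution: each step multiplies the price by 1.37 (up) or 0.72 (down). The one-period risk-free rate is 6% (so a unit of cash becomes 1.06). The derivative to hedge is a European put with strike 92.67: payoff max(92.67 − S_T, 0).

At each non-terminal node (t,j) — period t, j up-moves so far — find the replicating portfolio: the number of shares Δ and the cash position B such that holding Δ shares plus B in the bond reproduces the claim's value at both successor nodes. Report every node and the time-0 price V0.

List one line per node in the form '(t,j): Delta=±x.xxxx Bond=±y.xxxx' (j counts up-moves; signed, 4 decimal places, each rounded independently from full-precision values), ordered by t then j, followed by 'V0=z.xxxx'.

(0,0): Delta=-0.7600 Bond=69.9814
(1,0): Delta=-1.0000 Bond=82.4760
(1,1): Delta=-0.6449 Bond=66.6165
(2,0): Delta=-1.0000 Bond=87.4245
(2,1): Delta=-1.0000 Bond=87.4245
(2,2): Delta=-0.4748 Bond=55.2858
V0=33.5032

Under the risk-neutral measure, an up-move has probability p* = (R−d)/(u−d) = 0.5231 and values discount at R = 1.06.
Payoff layer (t=3): V(3,0)=74.7541, V(3,1)=58.5800, V(3,2)=27.8043, V(3,3)=0.0000
  t=2,j=0: stock 24.8832 → up 34.0900 (V=58.5800), down 17.9159 (V=74.7541). Price 62.5413; hedge Δ=-1.0000, bond B=87.4245.
  t=2,j=1: stock 47.3472 → up 64.8657 (V=27.8043), down 34.0900 (V=58.5800). Price 40.0773; hedge Δ=-1.0000, bond B=87.4245.
  t=2,j=2: stock 90.0912 → up 123.4249 (V=0.0000), down 64.8657 (V=27.8043). Price 12.5099; hedge Δ=-0.4748, bond B=55.2858.
  t=1,j=0: stock 34.5600 → up 47.3472 (V=40.0773), down 24.8832 (V=62.5413). Price 47.9160; hedge Δ=-1.0000, bond B=82.4760.
  t=1,j=1: stock 65.7600 → up 90.0912 (V=12.5099), down 47.3472 (V=40.0773). Price 24.2052; hedge Δ=-0.6449, bond B=66.6165.
  t=0,j=0: stock 48.0000 → up 65.7600 (V=24.2052), down 34.5600 (V=47.9160). Price 33.5032; hedge Δ=-0.7600, bond B=69.9814.
Self-financing check: at every node Δ·S+B equals the discounted successor values.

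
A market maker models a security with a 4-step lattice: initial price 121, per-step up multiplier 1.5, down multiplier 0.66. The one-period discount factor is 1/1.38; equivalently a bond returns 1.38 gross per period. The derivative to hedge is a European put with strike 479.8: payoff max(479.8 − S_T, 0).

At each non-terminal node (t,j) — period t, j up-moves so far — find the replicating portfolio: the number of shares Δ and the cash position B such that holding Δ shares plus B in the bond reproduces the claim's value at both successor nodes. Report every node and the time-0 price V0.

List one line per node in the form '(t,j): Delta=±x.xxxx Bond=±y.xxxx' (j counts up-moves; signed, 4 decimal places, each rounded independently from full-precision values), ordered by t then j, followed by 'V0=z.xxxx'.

Risk-neutral probability p* = (R−d)/(u−d) = (1.38−0.66)/(1.5−0.66) = 0.8571.
Terminal payoffs: V(4,0)=456.8406, V(4,1)=427.6195, V(4,2)=361.2079, V(4,3)=210.2725, V(4,4)=0.0000
Node (3,0) S=34.7870: V=(p*·427.6195+(1−p*)·456.8406)/1.38=312.8941; Δ=(427.6195−456.8406)/(52.1805−22.9594)=-1.0000; B=V−Δ·S=347.6812
Node (3,1) S=79.0614: V=(p*·361.2079+(1−p*)·427.6195)/1.38=268.6198; Δ=(361.2079−427.6195)/(118.5921−52.1805)=-1.0000; B=V−Δ·S=347.6812
Node (3,2) S=179.6850: V=(p*·210.2725+(1−p*)·361.2079)/1.38=167.9962; Δ=(210.2725−361.2079)/(269.5275−118.5921)=-1.0000; B=V−Δ·S=347.6812
Node (3,3) S=408.3750: V=(p*·0.0000+(1−p*)·210.2725)/1.38=21.7673; Δ=(0.0000−210.2725)/(612.5625−269.5275)=-0.6130; B=V−Δ·S=272.0917
Node (2,0) S=52.7076: V=(p*·268.6198+(1−p*)·312.8941)/1.38=199.2353; Δ=(268.6198−312.8941)/(79.0614−34.7870)=-1.0000; B=V−Δ·S=251.9429
Node (2,1) S=119.7900: V=(p*·167.9962+(1−p*)·268.6198)/1.38=132.1529; Δ=(167.9962−268.6198)/(179.6850−79.0614)=-1.0000; B=V−Δ·S=251.9429
Node (2,2) S=272.2500: V=(p*·21.7673+(1−p*)·167.9962)/1.38=30.9110; Δ=(21.7673−167.9962)/(408.3750−179.6850)=-0.6394; B=V−Δ·S=204.9929
Node (1,0) S=79.8600: V=(p*·132.1529+(1−p*)·199.2353)/1.38=102.7073; Δ=(132.1529−199.2353)/(119.7900−52.7076)=-1.0000; B=V−Δ·S=182.5673
Node (1,1) S=181.5000: V=(p*·30.9110+(1−p*)·132.1529)/1.38=32.8798; Δ=(30.9110−132.1529)/(272.2500−119.7900)=-0.6641; B=V−Δ·S=153.4058
Node (0,0) S=121.0000: V=(p*·32.8798+(1−p*)·102.7073)/1.38=31.0545; Δ=(32.8798−102.7073)/(181.5000−79.8600)=-0.6870; B=V−Δ·S=114.1824
The time-0 hedge costs 31.0545, which is the no-arbitrage price.

(0,0): Delta=-0.6870 Bond=114.1824
(1,0): Delta=-1.0000 Bond=182.5673
(1,1): Delta=-0.6641 Bond=153.4058
(2,0): Delta=-1.0000 Bond=251.9429
(2,1): Delta=-1.0000 Bond=251.9429
(2,2): Delta=-0.6394 Bond=204.9929
(3,0): Delta=-1.0000 Bond=347.6812
(3,1): Delta=-1.0000 Bond=347.6812
(3,2): Delta=-1.0000 Bond=347.6812
(3,3): Delta=-0.6130 Bond=272.0917
V0=31.0545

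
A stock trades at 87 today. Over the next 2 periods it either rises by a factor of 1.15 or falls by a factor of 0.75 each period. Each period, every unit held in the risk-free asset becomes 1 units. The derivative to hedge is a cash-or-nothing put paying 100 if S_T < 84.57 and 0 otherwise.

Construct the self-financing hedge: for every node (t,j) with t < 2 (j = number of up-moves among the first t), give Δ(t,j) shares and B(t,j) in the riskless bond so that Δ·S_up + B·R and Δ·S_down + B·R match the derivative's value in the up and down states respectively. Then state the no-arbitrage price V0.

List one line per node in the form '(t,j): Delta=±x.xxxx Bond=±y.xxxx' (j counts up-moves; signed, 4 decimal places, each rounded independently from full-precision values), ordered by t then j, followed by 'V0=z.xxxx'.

(0,0): Delta=-1.7960 Bond=217.1875
(1,0): Delta=0.0000 Bond=100.0000
(1,1): Delta=-2.4988 Bond=287.5000
V0=60.9375

Risk-neutral probability p* = (R−d)/(u−d) = (1−0.75)/(1.15−0.75) = 0.6250.
At expiry t=2: V(2,0)=100.0000, V(2,1)=100.0000, V(2,2)=0.0000
Node (1,0) S=65.2500: V=(p*·100.0000+(1−p*)·100.0000)/1=100.0000; Δ=(100.0000−100.0000)/(75.0375−48.9375)=0.0000; B=V−Δ·S=100.0000
Node (1,1) S=100.0500: V=(p*·0.0000+(1−p*)·100.0000)/1=37.5000; Δ=(0.0000−100.0000)/(115.0575−75.0375)=-2.4988; B=V−Δ·S=287.5000
Node (0,0) S=87.0000: V=(p*·37.5000+(1−p*)·100.0000)/1=60.9375; Δ=(37.5000−100.0000)/(100.0500−65.2500)=-1.7960; B=V−Δ·S=217.1875
The time-0 hedge costs 60.9375, which is the no-arbitrage price.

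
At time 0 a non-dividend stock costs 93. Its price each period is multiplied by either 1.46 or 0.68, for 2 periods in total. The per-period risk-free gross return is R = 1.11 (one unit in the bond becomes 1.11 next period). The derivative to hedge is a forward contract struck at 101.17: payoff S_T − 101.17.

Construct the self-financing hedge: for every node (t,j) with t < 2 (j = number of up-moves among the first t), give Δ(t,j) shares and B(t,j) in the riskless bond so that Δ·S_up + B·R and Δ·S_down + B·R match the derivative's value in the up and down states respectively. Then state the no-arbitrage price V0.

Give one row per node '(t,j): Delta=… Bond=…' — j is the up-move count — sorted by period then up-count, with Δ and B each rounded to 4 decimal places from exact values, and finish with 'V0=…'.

(0,0): Delta=1.0000 Bond=-82.1118
(1,0): Delta=1.0000 Bond=-91.1441
(1,1): Delta=1.0000 Bond=-91.1441
V0=10.8882

Under the risk-neutral measure, an up-move has probability p* = (R−d)/(u−d) = 0.5513 and values discount at R = 1.11.
Payoff layer (t=2): V(2,0)=-58.1668, V(2,1)=-8.8396, V(2,2)=97.0688
Node (1,0) S=63.2400: V=(p*·-8.8396+(1−p*)·-58.1668)/1.11=-27.9041; Δ=(-8.8396−-58.1668)/(92.3304−43.0032)=1.0000; B=V−Δ·S=-91.1441
Node (1,1) S=135.7800: V=(p*·97.0688+(1−p*)·-8.8396)/1.11=44.6359; Δ=(97.0688−-8.8396)/(198.2388−92.3304)=1.0000; B=V−Δ·S=-91.1441
Node (0,0) S=93.0000: V=(p*·44.6359+(1−p*)·-27.9041)/1.11=10.8882; Δ=(44.6359−-27.9041)/(135.7800−63.2400)=1.0000; B=V−Δ·S=-82.1118
Root portfolio cost Δ·93+B reproduces V0=10.8882.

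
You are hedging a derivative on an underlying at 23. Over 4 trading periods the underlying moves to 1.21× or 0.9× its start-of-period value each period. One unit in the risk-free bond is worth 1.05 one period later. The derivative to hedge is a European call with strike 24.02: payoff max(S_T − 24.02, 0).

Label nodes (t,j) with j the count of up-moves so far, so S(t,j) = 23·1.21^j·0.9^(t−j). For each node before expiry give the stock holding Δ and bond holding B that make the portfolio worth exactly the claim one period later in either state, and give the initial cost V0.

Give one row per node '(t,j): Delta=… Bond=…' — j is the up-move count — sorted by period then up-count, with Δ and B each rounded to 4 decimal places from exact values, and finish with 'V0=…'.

(0,0): Delta=0.7386 Bond=-12.4102
(1,0): Delta=0.5408 Bond=-8.9369
(1,1): Delta=0.8955 Bond=-17.3974
(2,0): Delta=0.2598 Bond=-4.1490
(2,1): Delta=0.7637 Bond=-14.9676
(2,2): Delta=1.0000 Bond=-21.7868
(3,0): Delta=0.0000 Bond=0.0000
(3,1): Delta=0.4660 Bond=-9.0033
(3,2): Delta=1.0000 Bond=-22.8762
(3,3): Delta=1.0000 Bond=-22.8762
V0=4.5771

The replicating-portfolio and risk-neutral prices coincide; use p* = (1.05−0.9)/(1.21−0.9) = 0.4839 for the latter.
At expiry t=4: V(4,0)=0.0000, V(4,1)=0.0000, V(4,2)=3.2562, V(4,3)=12.6513, V(4,4)=25.2825
  t=3,j=0: stock 16.7670 → up 20.2881 (V=0.0000), down 15.0903 (V=0.0000). Price 0.0000; hedge Δ=0.0000, bond B=0.0000.
  t=3,j=1: stock 22.5423 → up 27.2762 (V=3.2562), down 20.2881 (V=0.0000). Price 1.5005; hedge Δ=0.4660, bond B=-9.0033.
  t=3,j=2: stock 30.3069 → up 36.6713 (V=12.6513), down 27.2762 (V=3.2562). Price 7.4307; hedge Δ=1.0000, bond B=-22.8762.
  t=3,j=3: stock 40.7459 → up 49.3025 (V=25.2825), down 36.6713 (V=12.6513). Price 17.8697; hedge Δ=1.0000, bond B=-22.8762.
  t=2,j=0: stock 18.6300 → up 22.5423 (V=1.5005), down 16.7670 (V=0.0000). Price 0.6915; hedge Δ=0.2598, bond B=-4.1490.
  t=2,j=1: stock 25.0470 → up 30.3069 (V=7.4307), down 22.5423 (V=1.5005). Price 4.1619; hedge Δ=0.7637, bond B=-14.9676.
  t=2,j=2: stock 33.6743 → up 40.7459 (V=17.8697), down 30.3069 (V=7.4307). Price 11.8875; hedge Δ=1.0000, bond B=-21.7868.
  t=1,j=0: stock 20.7000 → up 25.0470 (V=4.1619), down 18.6300 (V=0.6915). Price 2.2578; hedge Δ=0.5408, bond B=-8.9369.
  t=1,j=1: stock 27.8300 → up 33.6743 (V=11.8875), down 25.0470 (V=4.1619). Price 7.5239; hedge Δ=0.8955, bond B=-17.3974.
  t=0,j=0: stock 23.0000 → up 27.8300 (V=7.5239), down 20.7000 (V=2.2578). Price 4.5771; hedge Δ=0.7386, bond B=-12.4102.
Root portfolio cost Δ·23+B reproduces V0=4.5771.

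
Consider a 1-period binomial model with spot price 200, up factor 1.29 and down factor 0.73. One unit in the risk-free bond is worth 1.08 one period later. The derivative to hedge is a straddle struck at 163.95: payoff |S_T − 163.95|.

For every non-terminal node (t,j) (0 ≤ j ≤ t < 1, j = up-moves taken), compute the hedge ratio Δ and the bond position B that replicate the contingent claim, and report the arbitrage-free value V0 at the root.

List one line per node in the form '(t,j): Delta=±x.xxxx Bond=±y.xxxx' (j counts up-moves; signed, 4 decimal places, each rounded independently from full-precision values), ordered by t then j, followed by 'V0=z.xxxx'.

(0,0): Delta=0.6795 Bond=-75.2331
V0=60.6597

Under the risk-neutral measure, an up-move has probability p* = (R−d)/(u−d) = 0.6250 and values discount at R = 1.08.
Terminal values V(1,·): V(1,0)=17.9500, V(1,1)=94.0500
  t=0,j=0: stock 200.0000 → up 258.0000 (V=94.0500), down 146.0000 (V=17.9500). Price 60.6597; hedge Δ=0.6795, bond B=-75.2331.
Root portfolio cost Δ·200+B reproduces V0=60.6597.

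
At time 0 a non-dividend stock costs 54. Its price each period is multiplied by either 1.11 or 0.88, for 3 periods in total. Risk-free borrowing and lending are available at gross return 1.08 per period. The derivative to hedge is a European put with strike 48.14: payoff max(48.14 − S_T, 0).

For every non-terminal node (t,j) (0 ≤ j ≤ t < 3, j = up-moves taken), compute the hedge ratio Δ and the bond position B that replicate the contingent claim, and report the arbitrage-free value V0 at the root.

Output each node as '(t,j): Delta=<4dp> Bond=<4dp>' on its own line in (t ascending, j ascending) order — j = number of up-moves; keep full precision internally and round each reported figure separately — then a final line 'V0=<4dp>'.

Since d<R<u, set p* = (R−d)/(u−d) = 0.8696; price each node as the discounted p*-expectation of its children.
Terminal values V(3,·): V(3,0)=11.3405, V(3,1)=1.7225, V(3,2)=0.0000, V(3,3)=0.0000
Node (2,0) S=41.8176: V=(p*·1.7225+(1−p*)·11.3405)/1.08=2.7565; Δ=(1.7225−11.3405)/(46.4175−36.7995)=-1.0000; B=V−Δ·S=44.5741
Node (2,1) S=52.7472: V=(p*·0.0000+(1−p*)·1.7225)/1.08=0.2080; Δ=(0.0000−1.7225)/(58.5494−46.4175)=-0.1420; B=V−Δ·S=7.6970
Node (2,2) S=66.5334: V=(p*·0.0000+(1−p*)·0.0000)/1.08=0.0000; Δ=(0.0000−0.0000)/(73.8521−58.5494)=0.0000; B=V−Δ·S=0.0000
Node (1,0) S=47.5200: V=(p*·0.2080+(1−p*)·2.7565)/1.08=0.5004; Δ=(0.2080−2.7565)/(52.7472−41.8176)=-0.2332; B=V−Δ·S=11.5806
Node (1,1) S=59.9400: V=(p*·0.0000+(1−p*)·0.2080)/1.08=0.0251; Δ=(0.0000−0.2080)/(66.5334−52.7472)=-0.0151; B=V−Δ·S=0.9296
Node (0,0) S=54.0000: V=(p*·0.0251+(1−p*)·0.5004)/1.08=0.0807; Δ=(0.0251−0.5004)/(59.9400−47.5200)=-0.0383; B=V−Δ·S=2.1471
Root portfolio cost Δ·54+B reproduces V0=0.0807.

(0,0): Delta=-0.0383 Bond=2.1471
(1,0): Delta=-0.2332 Bond=11.5806
(1,1): Delta=-0.0151 Bond=0.9296
(2,0): Delta=-1.0000 Bond=44.5741
(2,1): Delta=-0.1420 Bond=7.6970
(2,2): Delta=0.0000 Bond=0.0000
V0=0.0807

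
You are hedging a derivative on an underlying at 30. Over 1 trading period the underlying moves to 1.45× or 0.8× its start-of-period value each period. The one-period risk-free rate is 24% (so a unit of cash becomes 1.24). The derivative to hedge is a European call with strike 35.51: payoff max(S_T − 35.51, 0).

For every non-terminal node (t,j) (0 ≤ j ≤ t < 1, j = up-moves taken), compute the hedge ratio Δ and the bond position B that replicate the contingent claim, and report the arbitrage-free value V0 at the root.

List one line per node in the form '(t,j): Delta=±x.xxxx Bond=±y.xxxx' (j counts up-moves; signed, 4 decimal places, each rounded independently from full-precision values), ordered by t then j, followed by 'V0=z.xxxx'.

(0,0): Delta=0.4097 Bond=-7.9305
V0=4.3618

Since d<R<u, set p* = (R−d)/(u−d) = 0.6769; price each node as the discounted p*-expectation of its children.
Terminal values V(1,·): V(1,0)=0.0000, V(1,1)=7.9900
Node (0,0) S=30.0000: V=(p*·7.9900+(1−p*)·0.0000)/1.24=4.3618; Δ=(7.9900−0.0000)/(43.5000−24.0000)=0.4097; B=V−Δ·S=-7.9305
The time-0 hedge costs 4.3618, which is the no-arbitrage price.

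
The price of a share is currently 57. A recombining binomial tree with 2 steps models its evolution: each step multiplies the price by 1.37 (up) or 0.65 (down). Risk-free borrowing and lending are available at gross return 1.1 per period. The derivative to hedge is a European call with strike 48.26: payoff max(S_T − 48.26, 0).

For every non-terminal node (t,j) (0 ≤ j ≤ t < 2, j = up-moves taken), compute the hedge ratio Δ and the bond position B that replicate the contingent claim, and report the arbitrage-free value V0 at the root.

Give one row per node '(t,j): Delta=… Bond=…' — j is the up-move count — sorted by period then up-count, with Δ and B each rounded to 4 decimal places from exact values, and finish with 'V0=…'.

Risk-neutral probability p* = (R−d)/(u−d) = (1.1−0.65)/(1.37−0.65) = 0.6250.
Payoff layer (t=2): V(2,0)=0.0000, V(2,1)=2.4985, V(2,2)=58.7233
(1,0): S=37.0500. Δ = (V_up−V_dn)/(S_up−S_dn) = (2.4985−0.0000)/(50.7585−24.0825) = 0.0937. V = [p*·2.4985 + (1−p*)·0.0000]/1.1 = 1.4196. B = V − Δ·S = -2.0505.
(1,1): S=78.0900. Δ = (V_up−V_dn)/(S_up−S_dn) = (58.7233−2.4985)/(106.9833−50.7585) = 1.0000. V = [p*·58.7233 + (1−p*)·2.4985]/1.1 = 34.2173. B = V − Δ·S = -43.8727.
(0,0): S=57.0000. Δ = (V_up−V_dn)/(S_up−S_dn) = (34.2173−1.4196)/(78.0900−37.0500) = 0.7992. V = [p*·34.2173 + (1−p*)·1.4196]/1.1 = 19.9256. B = V − Δ·S = -25.6267.
Each (Δ,B) replicates both successor values, so the strategy is self-financing and V0 is arbitrage-free.

(0,0): Delta=0.7992 Bond=-25.6267
(1,0): Delta=0.0937 Bond=-2.0505
(1,1): Delta=1.0000 Bond=-43.8727
V0=19.9256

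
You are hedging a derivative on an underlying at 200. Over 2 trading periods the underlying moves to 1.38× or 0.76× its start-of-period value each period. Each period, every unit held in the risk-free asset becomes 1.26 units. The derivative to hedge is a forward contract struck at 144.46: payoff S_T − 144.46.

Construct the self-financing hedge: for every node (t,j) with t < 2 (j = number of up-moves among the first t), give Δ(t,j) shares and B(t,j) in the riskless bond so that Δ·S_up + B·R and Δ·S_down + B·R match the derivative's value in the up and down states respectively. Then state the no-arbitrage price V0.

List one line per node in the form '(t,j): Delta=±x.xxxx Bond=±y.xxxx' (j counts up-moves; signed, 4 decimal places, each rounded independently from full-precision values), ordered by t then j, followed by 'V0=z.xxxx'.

Under the risk-neutral measure, an up-move has probability p* = (R−d)/(u−d) = 0.8065 and values discount at R = 1.26.
At expiry t=2: V(2,0)=-28.9400, V(2,1)=65.3000, V(2,2)=236.4200
  t=1,j=0: stock 152.0000 → up 209.7600 (V=65.3000), down 115.5200 (V=-28.9400). Price 37.3492; hedge Δ=1.0000, bond B=-114.6508.
  t=1,j=1: stock 276.0000 → up 380.8800 (V=236.4200), down 209.7600 (V=65.3000). Price 161.3492; hedge Δ=1.0000, bond B=-114.6508.
  t=0,j=0: stock 200.0000 → up 276.0000 (V=161.3492), down 152.0000 (V=37.3492). Price 109.0073; hedge Δ=1.0000, bond B=-90.9927.
Root portfolio cost Δ·200+B reproduces V0=109.0073.

(0,0): Delta=1.0000 Bond=-90.9927
(1,0): Delta=1.0000 Bond=-114.6508
(1,1): Delta=1.0000 Bond=-114.6508
V0=109.0073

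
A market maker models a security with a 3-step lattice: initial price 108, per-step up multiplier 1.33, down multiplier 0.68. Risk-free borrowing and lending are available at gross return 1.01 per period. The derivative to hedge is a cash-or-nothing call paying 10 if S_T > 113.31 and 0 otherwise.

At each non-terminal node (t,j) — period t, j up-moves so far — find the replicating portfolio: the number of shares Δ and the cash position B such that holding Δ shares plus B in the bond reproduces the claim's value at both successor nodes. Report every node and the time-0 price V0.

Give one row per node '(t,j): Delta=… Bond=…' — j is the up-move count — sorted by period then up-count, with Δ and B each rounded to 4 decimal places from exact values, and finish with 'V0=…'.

(0,0): Delta=0.0698 Bond=-2.5740
(1,0): Delta=0.1053 Bond=-5.2066
(1,1): Delta=0.0522 Bond=-0.0719
(2,0): Delta=0.0000 Bond=0.0000
(2,1): Delta=0.1575 Bond=-10.3580
(2,2): Delta=0.0000 Bond=9.9010
V0=4.9649

Under the risk-neutral measure, an up-move has probability p* = (R−d)/(u−d) = 0.5077 and values discount at R = 1.01.
Terminal values V(3,·): V(3,0)=0.0000, V(3,1)=0.0000, V(3,2)=10.0000, V(3,3)=10.0000
  t=2,j=0: stock 49.9392 → up 66.4191 (V=0.0000), down 33.9587 (V=0.0000). Price 0.0000; hedge Δ=0.0000, bond B=0.0000.
  t=2,j=1: stock 97.6752 → up 129.9080 (V=10.0000), down 66.4191 (V=0.0000). Price 5.0267; hedge Δ=0.1575, bond B=-10.3580.
  t=2,j=2: stock 191.0412 → up 254.0848 (V=10.0000), down 129.9080 (V=10.0000). Price 9.9010; hedge Δ=0.0000, bond B=9.9010.
  t=1,j=0: stock 73.4400 → up 97.6752 (V=5.0267), down 49.9392 (V=0.0000). Price 2.5267; hedge Δ=0.1053, bond B=-5.2066.
  t=1,j=1: stock 143.6400 → up 191.0412 (V=9.9010), down 97.6752 (V=5.0267). Price 7.4270; hedge Δ=0.0522, bond B=-0.0719.
  t=0,j=0: stock 108.0000 → up 143.6400 (V=7.4270), down 73.4400 (V=2.5267). Price 4.9649; hedge Δ=0.0698, bond B=-2.5740.
Each (Δ,B) replicates both successor values, so the strategy is self-financing and V0 is arbitrage-free.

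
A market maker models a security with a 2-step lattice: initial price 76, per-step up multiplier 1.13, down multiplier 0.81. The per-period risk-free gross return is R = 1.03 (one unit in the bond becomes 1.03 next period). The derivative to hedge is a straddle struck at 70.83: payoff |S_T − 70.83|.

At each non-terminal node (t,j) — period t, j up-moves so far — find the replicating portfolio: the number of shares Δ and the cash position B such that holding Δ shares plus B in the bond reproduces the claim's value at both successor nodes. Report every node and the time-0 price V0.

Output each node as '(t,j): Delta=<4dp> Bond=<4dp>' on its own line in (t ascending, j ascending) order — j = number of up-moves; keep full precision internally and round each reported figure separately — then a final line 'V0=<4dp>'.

The replicating-portfolio and risk-neutral prices coincide; use p* = (1.03−0.81)/(1.13−0.81) = 0.6875 for the latter.
Payoff layer (t=2): V(2,0)=20.9664, V(2,1)=1.2672, V(2,2)=26.2144
  t=1,j=0: stock 61.5600 → up 69.5628 (V=1.2672), down 49.8636 (V=20.9664). Price 7.2070; hedge Δ=-1.0000, bond B=68.7670.
  t=1,j=1: stock 85.8800 → up 97.0444 (V=26.2144), down 69.5628 (V=1.2672). Price 17.8819; hedge Δ=0.9078, bond B=-60.0781.
  t=0,j=0: stock 76.0000 → up 85.8800 (V=17.8819), down 61.5600 (V=7.2070). Price 14.1223; hedge Δ=0.4389, bond B=-19.2369.
Root portfolio cost Δ·76+B reproduces V0=14.1223.

(0,0): Delta=0.4389 Bond=-19.2369
(1,0): Delta=-1.0000 Bond=68.7670
(1,1): Delta=0.9078 Bond=-60.0781
V0=14.1223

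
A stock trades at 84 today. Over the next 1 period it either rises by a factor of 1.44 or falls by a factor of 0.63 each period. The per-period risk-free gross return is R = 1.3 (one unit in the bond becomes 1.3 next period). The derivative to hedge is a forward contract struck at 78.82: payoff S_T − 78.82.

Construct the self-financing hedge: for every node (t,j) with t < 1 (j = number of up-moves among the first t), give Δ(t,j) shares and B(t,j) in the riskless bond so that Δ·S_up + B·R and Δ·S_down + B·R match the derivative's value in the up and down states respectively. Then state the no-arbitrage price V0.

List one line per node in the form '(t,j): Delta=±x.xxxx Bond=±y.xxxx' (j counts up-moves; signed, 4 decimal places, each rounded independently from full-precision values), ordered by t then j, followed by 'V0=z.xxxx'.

Risk-neutral probability p* = (R−d)/(u−d) = (1.3−0.63)/(1.44−0.63) = 0.8272.
Payoff layer (t=1): V(1,0)=-25.9000, V(1,1)=42.1400
(0,0): S=84.0000. Δ = (V_up−V_dn)/(S_up−S_dn) = (42.1400−-25.9000)/(120.9600−52.9200) = 1.0000. V = [p*·42.1400 + (1−p*)·-25.9000]/1.3 = 23.3692. B = V − Δ·S = -60.6308.
Check: Δ(0,0)·S0 + B(0,0) = 23.3692 = V0.

(0,0): Delta=1.0000 Bond=-60.6308
V0=23.3692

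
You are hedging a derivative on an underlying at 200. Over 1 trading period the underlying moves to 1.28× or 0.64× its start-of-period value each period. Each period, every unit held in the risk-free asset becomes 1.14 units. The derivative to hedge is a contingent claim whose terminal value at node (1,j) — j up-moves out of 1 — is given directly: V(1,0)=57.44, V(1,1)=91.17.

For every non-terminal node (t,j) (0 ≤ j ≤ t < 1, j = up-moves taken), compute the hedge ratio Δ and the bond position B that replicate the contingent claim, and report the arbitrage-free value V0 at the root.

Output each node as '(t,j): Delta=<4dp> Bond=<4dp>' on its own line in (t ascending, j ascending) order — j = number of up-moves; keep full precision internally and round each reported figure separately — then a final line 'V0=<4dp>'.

(0,0): Delta=0.2635 Bond=20.7982
V0=73.5014

Risk-neutral probability p* = (R−d)/(u−d) = (1.14−0.64)/(1.28−0.64) = 0.7812.
Payoff layer (t=1): V(1,0)=57.4400, V(1,1)=91.1700
  t=0,j=0: stock 200.0000 → up 256.0000 (V=91.1700), down 128.0000 (V=57.4400). Price 73.5014; hedge Δ=0.2635, bond B=20.7982.
Root portfolio cost Δ·200+B reproduces V0=73.5014.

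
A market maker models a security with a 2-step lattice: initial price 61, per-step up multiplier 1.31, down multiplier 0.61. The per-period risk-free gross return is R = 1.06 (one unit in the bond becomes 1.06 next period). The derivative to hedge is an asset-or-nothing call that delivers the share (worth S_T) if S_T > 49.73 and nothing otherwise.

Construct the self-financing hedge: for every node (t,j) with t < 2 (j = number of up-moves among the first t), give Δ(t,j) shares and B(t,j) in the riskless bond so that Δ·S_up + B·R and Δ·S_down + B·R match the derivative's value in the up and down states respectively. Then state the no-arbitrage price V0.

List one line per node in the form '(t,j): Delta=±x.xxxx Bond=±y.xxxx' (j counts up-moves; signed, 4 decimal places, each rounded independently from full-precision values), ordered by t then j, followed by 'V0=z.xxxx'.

Risk-neutral probability p* = (R−d)/(u−d) = (1.06−0.61)/(1.31−0.61) = 0.6429.
Payoff layer (t=2): V(2,0)=0.0000, V(2,1)=0.0000, V(2,2)=104.6821
  t=1,j=0: stock 37.2100 → up 48.7451 (V=0.0000), down 22.6981 (V=0.0000). Price 0.0000; hedge Δ=0.0000, bond B=0.0000.
  t=1,j=1: stock 79.9100 → up 104.6821 (V=104.6821), down 48.7451 (V=0.0000). Price 63.4864; hedge Δ=1.8714, bond B=-86.0594.
  t=0,j=0: stock 61.0000 → up 79.9100 (V=63.4864), down 37.2100 (V=0.0000). Price 38.5026; hedge Δ=1.4868, bond B=-52.1924.
Self-financing check: at every node Δ·S+B equals the discounted successor values.

(0,0): Delta=1.4868 Bond=-52.1924
(1,0): Delta=0.0000 Bond=0.0000
(1,1): Delta=1.8714 Bond=-86.0594
V0=38.5026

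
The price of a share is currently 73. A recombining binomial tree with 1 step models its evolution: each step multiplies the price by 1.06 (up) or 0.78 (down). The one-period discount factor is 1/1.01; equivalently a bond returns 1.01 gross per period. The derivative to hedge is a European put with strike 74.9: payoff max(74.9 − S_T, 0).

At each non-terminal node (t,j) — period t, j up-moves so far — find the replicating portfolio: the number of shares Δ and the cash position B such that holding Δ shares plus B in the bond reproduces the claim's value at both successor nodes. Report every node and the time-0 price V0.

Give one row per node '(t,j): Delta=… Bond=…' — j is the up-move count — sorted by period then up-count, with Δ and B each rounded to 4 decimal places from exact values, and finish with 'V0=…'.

(0,0): Delta=-0.8787 Bond=67.3182
V0=3.1754

The replicating-portfolio and risk-neutral prices coincide; use p* = (1.01−0.78)/(1.06−0.78) = 0.8214 for the latter.
Terminal values V(1,·): V(1,0)=17.9600, V(1,1)=0.0000
  t=0,j=0: stock 73.0000 → up 77.3800 (V=0.0000), down 56.9400 (V=17.9600). Price 3.1754; hedge Δ=-0.8787, bond B=67.3182.
Root portfolio cost Δ·73+B reproduces V0=3.1754.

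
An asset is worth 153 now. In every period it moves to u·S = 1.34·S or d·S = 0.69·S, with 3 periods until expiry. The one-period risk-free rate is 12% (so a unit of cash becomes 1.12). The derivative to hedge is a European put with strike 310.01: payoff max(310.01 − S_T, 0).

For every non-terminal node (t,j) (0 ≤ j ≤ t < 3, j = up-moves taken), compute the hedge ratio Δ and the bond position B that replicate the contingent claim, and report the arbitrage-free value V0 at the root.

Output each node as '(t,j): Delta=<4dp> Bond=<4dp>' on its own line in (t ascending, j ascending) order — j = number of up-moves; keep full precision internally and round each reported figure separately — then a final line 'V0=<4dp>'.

(0,0): Delta=-0.7961 Bond=201.4393
(1,0): Delta=-1.0000 Bond=247.1381
(1,1): Delta=-0.7424 Bond=214.5987
(2,0): Delta=-1.0000 Bond=276.7946
(2,1): Delta=-1.0000 Bond=276.7946
(2,2): Delta=-0.6745 Bond=221.7047
V0=79.6365

Risk-neutral probability p* = (R−d)/(u−d) = (1.12−0.69)/(1.34−0.69) = 0.6615.
Terminal payoffs: V(3,0)=259.7481, V(3,1)=212.4000, V(3,2)=120.4485, V(3,3)=0.0000
(2,0): S=72.8433. Δ = (V_up−V_dn)/(S_up−S_dn) = (212.4000−259.7481)/(97.6100−50.2619) = -1.0000. V = [p*·212.4000 + (1−p*)·259.7481]/1.12 = 203.9513. B = V − Δ·S = 276.7946.
(2,1): S=141.4638. Δ = (V_up−V_dn)/(S_up−S_dn) = (120.4485−212.4000)/(189.5615−97.6100) = -1.0000. V = [p*·120.4485 + (1−p*)·212.4000]/1.12 = 135.3308. B = V − Δ·S = 276.7946.
(2,2): S=274.7268. Δ = (V_up−V_dn)/(S_up−S_dn) = (0.0000−120.4485)/(368.1339−189.5615) = -0.6745. V = [p*·0.0000 + (1−p*)·120.4485]/1.12 = 36.3993. B = V − Δ·S = 221.7047.
(1,0): S=105.5700. Δ = (V_up−V_dn)/(S_up−S_dn) = (135.3308−203.9513)/(141.4638−72.8433) = -1.0000. V = [p*·135.3308 + (1−p*)·203.9513]/1.12 = 141.5681. B = V − Δ·S = 247.1381.
(1,1): S=205.0200. Δ = (V_up−V_dn)/(S_up−S_dn) = (36.3993−135.3308)/(274.7268−141.4638) = -0.7424. V = [p*·36.3993 + (1−p*)·135.3308]/1.12 = 62.3963. B = V − Δ·S = 214.5987.
(0,0): S=153.0000. Δ = (V_up−V_dn)/(S_up−S_dn) = (62.3963−141.5681)/(205.0200−105.5700) = -0.7961. V = [p*·62.3963 + (1−p*)·141.5681]/1.12 = 79.6365. B = V − Δ·S = 201.4393.
The time-0 hedge costs 79.6365, which is the no-arbitrage price.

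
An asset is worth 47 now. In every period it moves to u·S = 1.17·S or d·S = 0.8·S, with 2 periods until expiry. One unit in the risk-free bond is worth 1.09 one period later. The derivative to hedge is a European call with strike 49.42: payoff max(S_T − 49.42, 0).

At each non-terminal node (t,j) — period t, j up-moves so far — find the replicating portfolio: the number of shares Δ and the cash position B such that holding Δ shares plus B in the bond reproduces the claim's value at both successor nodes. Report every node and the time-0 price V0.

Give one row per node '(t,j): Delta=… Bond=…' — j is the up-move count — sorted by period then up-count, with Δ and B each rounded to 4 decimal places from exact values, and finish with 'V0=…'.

(0,0): Delta=0.6169 Bond=-21.2790
(1,0): Delta=0.0000 Bond=0.0000
(1,1): Delta=0.7332 Bond=-29.5925
V0=7.7136

Since d<R<u, set p* = (R−d)/(u−d) = 0.7838; price each node as the discounted p*-expectation of its children.
Terminal payoffs: V(2,0)=0.0000, V(2,1)=0.0000, V(2,2)=14.9183
  t=1,j=0: stock 37.6000 → up 43.9920 (V=0.0000), down 30.0800 (V=0.0000). Price 0.0000; hedge Δ=0.0000, bond B=0.0000.
  t=1,j=1: stock 54.9900 → up 64.3383 (V=14.9183), down 43.9920 (V=0.0000). Price 10.7273; hedge Δ=0.7332, bond B=-29.5925.
  t=0,j=0: stock 47.0000 → up 54.9900 (V=10.7273), down 37.6000 (V=0.0000). Price 7.7136; hedge Δ=0.6169, bond B=-21.2790.
Each (Δ,B) replicates both successor values, so the strategy is self-financing and V0 is arbitrage-free.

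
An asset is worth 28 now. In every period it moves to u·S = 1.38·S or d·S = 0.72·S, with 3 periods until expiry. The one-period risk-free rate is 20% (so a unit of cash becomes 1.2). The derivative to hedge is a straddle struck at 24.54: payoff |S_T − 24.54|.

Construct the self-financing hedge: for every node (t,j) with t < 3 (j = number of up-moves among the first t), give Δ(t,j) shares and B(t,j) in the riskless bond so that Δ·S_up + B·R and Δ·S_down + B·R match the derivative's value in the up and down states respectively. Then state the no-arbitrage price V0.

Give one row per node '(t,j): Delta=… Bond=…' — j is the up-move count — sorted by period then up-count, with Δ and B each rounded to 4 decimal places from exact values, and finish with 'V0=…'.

(0,0): Delta=0.8120 Bond=-7.7601
(1,0): Delta=0.2620 Bond=1.7770
(1,1): Delta=0.9196 Bond=-13.4705
(2,0): Delta=-1.0000 Bond=20.4500
(2,1): Delta=0.5089 Bond=-4.7367
(2,2): Delta=1.0000 Bond=-20.4500
V0=14.9763

The replicating-portfolio and risk-neutral prices coincide; use p* = (1.2−0.72)/(1.38−0.72) = 0.7273 for the latter.
Terminal values V(3,·): V(3,0)=14.0891, V(3,1)=4.5090, V(3,2)=13.8527, V(3,3)=49.0460
Node (2,0) S=14.5152: V=(p*·4.5090+(1−p*)·14.0891)/1.2=5.9348; Δ=(4.5090−14.0891)/(20.0310−10.4509)=-1.0000; B=V−Δ·S=20.4500
Node (2,1) S=27.8208: V=(p*·13.8527+(1−p*)·4.5090)/1.2=9.4204; Δ=(13.8527−4.5090)/(38.3927−20.0310)=0.5089; B=V−Δ·S=-4.7367
Node (2,2) S=53.3232: V=(p*·49.0460+(1−p*)·13.8527)/1.2=32.8732; Δ=(49.0460−13.8527)/(73.5860−38.3927)=1.0000; B=V−Δ·S=-20.4500
Node (1,0) S=20.1600: V=(p*·9.4204+(1−p*)·5.9348)/1.2=7.0581; Δ=(9.4204−5.9348)/(27.8208−14.5152)=0.2620; B=V−Δ·S=1.7770
Node (1,1) S=38.6400: V=(p*·32.8732+(1−p*)·9.4204)/1.2=22.0641; Δ=(32.8732−9.4204)/(53.3232−27.8208)=0.9196; B=V−Δ·S=-13.4705
Node (0,0) S=28.0000: V=(p*·22.0641+(1−p*)·7.0581)/1.2=14.9763; Δ=(22.0641−7.0581)/(38.6400−20.1600)=0.8120; B=V−Δ·S=-7.7601
Each (Δ,B) replicates both successor values, so the strategy is self-financing and V0 is arbitrage-free.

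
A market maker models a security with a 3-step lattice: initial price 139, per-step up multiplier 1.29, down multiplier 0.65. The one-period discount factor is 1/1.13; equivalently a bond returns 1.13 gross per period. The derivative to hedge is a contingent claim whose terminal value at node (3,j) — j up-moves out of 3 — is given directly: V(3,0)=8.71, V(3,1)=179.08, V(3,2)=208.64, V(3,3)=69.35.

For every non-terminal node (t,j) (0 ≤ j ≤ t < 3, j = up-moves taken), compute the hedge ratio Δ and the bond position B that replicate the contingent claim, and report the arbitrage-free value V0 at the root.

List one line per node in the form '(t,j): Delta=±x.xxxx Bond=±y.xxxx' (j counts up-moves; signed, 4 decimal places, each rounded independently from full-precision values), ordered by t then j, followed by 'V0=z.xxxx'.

Since d<R<u, set p* = (R−d)/(u−d) = 0.7500; price each node as the discounted p*-expectation of its children.
Terminal values V(3,·): V(3,0)=8.7100, V(3,1)=179.0800, V(3,2)=208.6400, V(3,3)=69.3500
Node (2,0) S=58.7275: V=(p*·179.0800+(1−p*)·8.7100)/1.13=120.7854; Δ=(179.0800−8.7100)/(75.7585−38.1729)=4.5329; B=V−Δ·S=-145.4177
Node (2,1) S=116.5515: V=(p*·208.6400+(1−p*)·179.0800)/1.13=178.0973; Δ=(208.6400−179.0800)/(150.3514−75.7585)=0.3963; B=V−Δ·S=131.9098
Node (2,2) S=231.3099: V=(p*·69.3500+(1−p*)·208.6400)/1.13=92.1881; Δ=(69.3500−208.6400)/(298.3898−150.3514)=-0.9409; B=V−Δ·S=309.8287
Node (1,0) S=90.3500: V=(p*·178.0973+(1−p*)·120.7854)/1.13=144.9286; Δ=(178.0973−120.7854)/(116.5515−58.7275)=0.9911; B=V−Δ·S=55.3787
Node (1,1) S=179.3100: V=(p*·92.1881+(1−p*)·178.0973)/1.13=100.5888; Δ=(92.1881−178.0973)/(231.3099−116.5515)=-0.7486; B=V−Δ·S=234.8221
Node (0,0) S=139.0000: V=(p*·100.5888+(1−p*)·144.9286)/1.13=98.8264; Δ=(100.5888−144.9286)/(179.3100−90.3500)=-0.4984; B=V−Δ·S=168.1073
Self-financing check: at every node Δ·S+B equals the discounted successor values.

(0,0): Delta=-0.4984 Bond=168.1073
(1,0): Delta=0.9911 Bond=55.3787
(1,1): Delta=-0.7486 Bond=234.8221
(2,0): Delta=4.5329 Bond=-145.4177
(2,1): Delta=0.3963 Bond=131.9098
(2,2): Delta=-0.9409 Bond=309.8287
V0=98.8264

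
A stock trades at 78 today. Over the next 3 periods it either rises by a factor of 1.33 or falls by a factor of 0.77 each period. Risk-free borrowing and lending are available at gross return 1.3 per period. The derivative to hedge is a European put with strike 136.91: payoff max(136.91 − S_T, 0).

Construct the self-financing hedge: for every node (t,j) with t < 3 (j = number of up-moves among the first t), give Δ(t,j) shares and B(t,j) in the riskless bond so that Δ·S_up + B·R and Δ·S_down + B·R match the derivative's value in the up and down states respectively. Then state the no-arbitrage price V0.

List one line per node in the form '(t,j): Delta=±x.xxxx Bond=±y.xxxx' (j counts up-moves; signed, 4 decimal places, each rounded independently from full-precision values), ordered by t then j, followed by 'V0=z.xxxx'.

Risk-neutral probability p* = (R−d)/(u−d) = (1.3−0.77)/(1.33−0.77) = 0.9464.
Terminal payoffs: V(3,0)=101.3004, V(3,1)=75.4026, V(3,2)=30.6699, V(3,3)=0.0000
  t=2,j=0: stock 46.2462 → up 61.5074 (V=75.4026), down 35.6096 (V=101.3004). Price 59.0692; hedge Δ=-1.0000, bond B=105.3154.
  t=2,j=1: stock 79.8798 → up 106.2401 (V=30.6699), down 61.5074 (V=75.4026). Price 25.4356; hedge Δ=-1.0000, bond B=105.3154.
  t=2,j=2: stock 137.9742 → up 183.5057 (V=0.0000), down 106.2401 (V=30.6699). Price 1.2639; hedge Δ=-0.3969, bond B=56.0315.
  t=1,j=0: stock 60.0600 → up 79.8798 (V=25.4356), down 46.2462 (V=59.0692). Price 20.9518; hedge Δ=-1.0000, bond B=81.0118.
  t=1,j=1: stock 103.7400 → up 137.9742 (V=1.2639), down 79.8798 (V=25.4356). Price 1.9683; hedge Δ=-0.4161, bond B=45.1321.
  t=0,j=0: stock 78.0000 → up 103.7400 (V=1.9683), down 60.0600 (V=20.9518). Price 2.2964; hedge Δ=-0.4346, bond B=36.1955.
Self-financing check: at every node Δ·S+B equals the discounted successor values.

(0,0): Delta=-0.4346 Bond=36.1955
(1,0): Delta=-1.0000 Bond=81.0118
(1,1): Delta=-0.4161 Bond=45.1321
(2,0): Delta=-1.0000 Bond=105.3154
(2,1): Delta=-1.0000 Bond=105.3154
(2,2): Delta=-0.3969 Bond=56.0315
V0=2.2964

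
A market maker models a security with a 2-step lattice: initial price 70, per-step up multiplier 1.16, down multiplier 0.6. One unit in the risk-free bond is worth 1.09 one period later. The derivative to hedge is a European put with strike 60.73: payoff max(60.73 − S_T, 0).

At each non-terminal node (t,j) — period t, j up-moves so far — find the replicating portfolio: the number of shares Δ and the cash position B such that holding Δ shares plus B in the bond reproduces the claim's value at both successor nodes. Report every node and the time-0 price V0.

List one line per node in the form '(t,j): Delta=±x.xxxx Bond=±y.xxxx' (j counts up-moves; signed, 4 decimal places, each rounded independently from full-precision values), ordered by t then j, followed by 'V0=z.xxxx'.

(0,0): Delta=-0.3148 Bond=24.7112
(1,0): Delta=-1.0000 Bond=55.7156
(1,1): Delta=-0.2641 Bond=22.8237
V0=2.6785

Risk-neutral probability p* = (R−d)/(u−d) = (1.09−0.6)/(1.16−0.6) = 0.8750.
Payoff layer (t=2): V(2,0)=35.5300, V(2,1)=12.0100, V(2,2)=0.0000
Node (1,0) S=42.0000: V=(p*·12.0100+(1−p*)·35.5300)/1.09=13.7156; Δ=(12.0100−35.5300)/(48.7200−25.2000)=-1.0000; B=V−Δ·S=55.7156
Node (1,1) S=81.2000: V=(p*·0.0000+(1−p*)·12.0100)/1.09=1.3773; Δ=(0.0000−12.0100)/(94.1920−48.7200)=-0.2641; B=V−Δ·S=22.8237
Node (0,0) S=70.0000: V=(p*·1.3773+(1−p*)·13.7156)/1.09=2.6785; Δ=(1.3773−13.7156)/(81.2000−42.0000)=-0.3148; B=V−Δ·S=24.7112
Check: Δ(0,0)·S0 + B(0,0) = 2.6785 = V0.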